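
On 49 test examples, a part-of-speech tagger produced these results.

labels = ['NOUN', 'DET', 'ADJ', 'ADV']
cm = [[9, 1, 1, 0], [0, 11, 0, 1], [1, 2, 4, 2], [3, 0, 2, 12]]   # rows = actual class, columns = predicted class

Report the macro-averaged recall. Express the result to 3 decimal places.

Per-class recall (TP/(TP+FN)):
  NOUN: TP=9, FN=1+1+0=2 → 9/11 = 0.8182
  DET: TP=11, FN=0+0+1=1 → 11/12 = 0.9167
  ADJ: TP=4, FN=1+2+2=5 → 4/9 = 0.4444
  ADV: TP=12, FN=3+0+2=5 → 12/17 = 0.7059
Macro-recall = mean = (0.8182 + 0.9167 + 0.4444 + 0.7059) / 4 = 0.721

0.721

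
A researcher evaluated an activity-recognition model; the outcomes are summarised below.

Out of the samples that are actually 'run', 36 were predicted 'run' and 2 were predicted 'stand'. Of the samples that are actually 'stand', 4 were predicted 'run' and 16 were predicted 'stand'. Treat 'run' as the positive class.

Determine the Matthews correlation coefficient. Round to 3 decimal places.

0.768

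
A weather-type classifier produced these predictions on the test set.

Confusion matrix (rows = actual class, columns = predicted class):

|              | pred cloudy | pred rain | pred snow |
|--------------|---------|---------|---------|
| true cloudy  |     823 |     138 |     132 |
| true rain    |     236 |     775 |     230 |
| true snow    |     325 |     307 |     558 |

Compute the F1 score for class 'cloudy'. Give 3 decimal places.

Treat 'cloudy' as positive and all other classes as negative.
F1 score = 2·TP/(2·TP+FP+FN).
cloudy: TP=823, FP=236+325=561, FN=138+132=270 → 1646/2477 = 0.6645

0.665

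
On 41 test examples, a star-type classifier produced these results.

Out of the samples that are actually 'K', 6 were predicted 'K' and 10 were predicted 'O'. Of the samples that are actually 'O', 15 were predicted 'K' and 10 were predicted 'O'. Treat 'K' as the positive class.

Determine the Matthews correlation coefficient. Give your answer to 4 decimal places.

MCC = (TP·TN − FP·FN) / √((TP+FP)(TP+FN)(TN+FP)(TN+FN))
Numerator = 6·10 − 15·10 = -90
Denominator = √(21·16·25·20) = √168000 = 409.8780
MCC = -90 / 409.8780 = -0.2196

-0.2196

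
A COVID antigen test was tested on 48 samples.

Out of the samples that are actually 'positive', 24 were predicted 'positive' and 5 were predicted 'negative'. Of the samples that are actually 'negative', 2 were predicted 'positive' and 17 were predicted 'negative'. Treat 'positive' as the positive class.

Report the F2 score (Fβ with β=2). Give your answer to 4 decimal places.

Fβ = (1+β²)·TP / ((1+β²)·TP + β²·FN + FP), with β²=4
= 5·24 / (5·24 + 4·5 + 2) = 0.8451

0.8451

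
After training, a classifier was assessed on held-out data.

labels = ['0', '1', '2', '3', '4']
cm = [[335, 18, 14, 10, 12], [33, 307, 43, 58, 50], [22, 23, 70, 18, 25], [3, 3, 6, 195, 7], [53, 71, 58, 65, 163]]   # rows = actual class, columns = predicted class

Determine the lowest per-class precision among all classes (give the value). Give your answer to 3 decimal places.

0.366

Per-class precision (TP/(TP+FP)):
  0: TP=335, FP=33+22+3+53=111 → 335/446 = 0.7511
  1: TP=307, FP=18+23+3+71=115 → 307/422 = 0.7275
  2: TP=70, FP=14+43+6+58=121 → 70/191 = 0.3665
  3: TP=195, FP=10+58+18+65=151 → 195/346 = 0.5636
  4: TP=163, FP=12+50+25+7=94 → 163/257 = 0.6342
Lowest is class '2' with precision = 0.366.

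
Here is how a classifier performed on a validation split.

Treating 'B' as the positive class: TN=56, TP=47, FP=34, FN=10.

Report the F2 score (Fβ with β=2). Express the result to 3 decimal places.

0.761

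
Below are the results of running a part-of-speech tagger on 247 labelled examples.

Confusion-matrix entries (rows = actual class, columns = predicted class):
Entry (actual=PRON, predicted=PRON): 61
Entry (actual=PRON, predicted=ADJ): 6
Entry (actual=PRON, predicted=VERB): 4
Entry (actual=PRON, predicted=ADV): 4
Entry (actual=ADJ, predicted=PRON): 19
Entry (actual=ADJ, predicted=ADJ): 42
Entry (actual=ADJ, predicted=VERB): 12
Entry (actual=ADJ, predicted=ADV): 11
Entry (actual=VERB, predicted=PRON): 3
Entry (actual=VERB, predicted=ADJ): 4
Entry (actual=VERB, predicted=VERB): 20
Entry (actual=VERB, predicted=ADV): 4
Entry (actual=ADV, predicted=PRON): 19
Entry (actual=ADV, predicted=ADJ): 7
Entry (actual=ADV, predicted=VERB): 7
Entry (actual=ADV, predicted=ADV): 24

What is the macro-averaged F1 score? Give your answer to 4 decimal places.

Per-class F1 score (2·TP/(2·TP+FP+FN)):
  PRON: TP=61, FP=19+3+19=41, FN=6+4+4=14 → 122/177 = 0.68927
  ADJ: TP=42, FP=6+4+7=17, FN=19+12+11=42 → 84/143 = 0.58741
  VERB: TP=20, FP=4+12+7=23, FN=3+4+4=11 → 40/74 = 0.54054
  ADV: TP=24, FP=4+11+4=19, FN=19+7+7=33 → 48/100 = 0.48000
Macro-F1 score = mean = (0.68927 + 0.58741 + 0.54054 + 0.48000) / 4 = 0.5743

0.5743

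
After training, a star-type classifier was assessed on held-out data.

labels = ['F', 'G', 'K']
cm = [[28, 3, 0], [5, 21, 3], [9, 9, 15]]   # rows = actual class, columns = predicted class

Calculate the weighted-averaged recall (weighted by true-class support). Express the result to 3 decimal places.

0.688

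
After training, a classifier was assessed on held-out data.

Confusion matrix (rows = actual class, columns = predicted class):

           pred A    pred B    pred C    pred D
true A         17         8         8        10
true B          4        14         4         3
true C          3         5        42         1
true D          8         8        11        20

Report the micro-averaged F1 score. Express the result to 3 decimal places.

0.560

Micro-averaging pools counts across classes: ΣTP=93, ΣFP=73, ΣFN=73.
Micro-F1 score = 2·TP/(2·TP+FP+FN) on pooled counts = 0.560 (equals overall accuracy in single-label multiclass).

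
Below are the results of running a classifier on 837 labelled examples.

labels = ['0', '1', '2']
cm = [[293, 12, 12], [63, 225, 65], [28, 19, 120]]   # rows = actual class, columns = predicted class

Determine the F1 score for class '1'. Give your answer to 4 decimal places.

0.7389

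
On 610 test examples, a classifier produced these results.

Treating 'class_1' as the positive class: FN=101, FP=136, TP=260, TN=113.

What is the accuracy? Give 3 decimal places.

0.611

Accuracy = (TP+TN)/N = (260+113)/610 = 0.611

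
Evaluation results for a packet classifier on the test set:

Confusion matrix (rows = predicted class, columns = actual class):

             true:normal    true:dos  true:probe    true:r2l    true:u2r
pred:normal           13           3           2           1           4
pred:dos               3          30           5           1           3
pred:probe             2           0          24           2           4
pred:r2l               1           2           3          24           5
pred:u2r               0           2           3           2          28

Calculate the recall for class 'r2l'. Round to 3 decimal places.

0.800

recall = TP/(TP+FN).
r2l: TP=24, FN=1+1+2+2=6 → 24/30 = 0.8000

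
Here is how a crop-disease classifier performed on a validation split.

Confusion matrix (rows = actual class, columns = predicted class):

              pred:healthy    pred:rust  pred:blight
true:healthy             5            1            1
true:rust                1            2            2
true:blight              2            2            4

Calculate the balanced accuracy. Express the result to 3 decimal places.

Balanced accuracy = mean of per-class recall.
  healthy: recall = 5/7 = 0.7143
  rust: recall = 2/5 = 0.4000
  blight: recall = 4/8 = 0.5000
Mean = (0.7143 + 0.4000 + 0.5000) / 3 = 0.538

0.538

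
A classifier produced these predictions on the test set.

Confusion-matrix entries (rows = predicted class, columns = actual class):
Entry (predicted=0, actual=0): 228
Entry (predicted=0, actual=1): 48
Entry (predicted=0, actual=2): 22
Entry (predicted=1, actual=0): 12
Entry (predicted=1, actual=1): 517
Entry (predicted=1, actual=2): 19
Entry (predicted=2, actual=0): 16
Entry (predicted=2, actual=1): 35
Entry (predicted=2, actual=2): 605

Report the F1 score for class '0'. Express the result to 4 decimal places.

Treat '0' as positive and all other classes as negative.
F1 score = 2·TP/(2·TP+FP+FN).
0: TP=228, FP=48+22=70, FN=12+16=28 → 456/554 = 0.82310

0.8231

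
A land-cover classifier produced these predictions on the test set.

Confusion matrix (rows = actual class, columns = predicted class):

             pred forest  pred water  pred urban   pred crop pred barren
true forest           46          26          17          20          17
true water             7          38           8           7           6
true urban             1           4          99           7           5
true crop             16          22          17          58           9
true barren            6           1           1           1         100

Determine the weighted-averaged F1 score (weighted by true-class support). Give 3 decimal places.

Per-class F1 score (2·TP/(2·TP+FP+FN)):
  forest: TP=46, FP=7+1+16+6=30, FN=26+17+20+17=80 → 92/202 = 0.4554
  water: TP=38, FP=26+4+22+1=53, FN=7+8+7+6=28 → 76/157 = 0.4841
  urban: TP=99, FP=17+8+17+1=43, FN=1+4+7+5=17 → 198/258 = 0.7674
  crop: TP=58, FP=20+7+7+1=35, FN=16+22+17+9=64 → 116/215 = 0.5395
  barren: TP=100, FP=17+6+5+9=37, FN=6+1+1+1=9 → 200/246 = 0.8130
Weighted-F1 score = Σ (supportᵢ/N)·F1 scoreᵢ with N=539: (126/539)·0.4554 + (66/539)·0.4841 + (116/539)·0.7674 + (122/539)·0.5395 + (109/539)·0.8130 = 0.617

0.617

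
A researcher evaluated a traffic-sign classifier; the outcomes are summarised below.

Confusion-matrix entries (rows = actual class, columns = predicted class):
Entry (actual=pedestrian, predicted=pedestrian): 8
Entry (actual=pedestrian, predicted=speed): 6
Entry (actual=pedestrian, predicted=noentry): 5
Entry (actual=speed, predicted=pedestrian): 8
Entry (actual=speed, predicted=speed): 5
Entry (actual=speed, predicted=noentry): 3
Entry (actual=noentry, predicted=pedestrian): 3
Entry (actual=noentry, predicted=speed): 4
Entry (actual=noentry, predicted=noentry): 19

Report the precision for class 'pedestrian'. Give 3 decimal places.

0.421

One-vs-rest for 'pedestrian': TP = diagonal; FP = other classes predicted 'pedestrian'; FN = 'pedestrian' predicted as other.
precision = TP/(TP+FP).
pedestrian: TP=8, FP=8+3=11 → 8/19 = 0.4211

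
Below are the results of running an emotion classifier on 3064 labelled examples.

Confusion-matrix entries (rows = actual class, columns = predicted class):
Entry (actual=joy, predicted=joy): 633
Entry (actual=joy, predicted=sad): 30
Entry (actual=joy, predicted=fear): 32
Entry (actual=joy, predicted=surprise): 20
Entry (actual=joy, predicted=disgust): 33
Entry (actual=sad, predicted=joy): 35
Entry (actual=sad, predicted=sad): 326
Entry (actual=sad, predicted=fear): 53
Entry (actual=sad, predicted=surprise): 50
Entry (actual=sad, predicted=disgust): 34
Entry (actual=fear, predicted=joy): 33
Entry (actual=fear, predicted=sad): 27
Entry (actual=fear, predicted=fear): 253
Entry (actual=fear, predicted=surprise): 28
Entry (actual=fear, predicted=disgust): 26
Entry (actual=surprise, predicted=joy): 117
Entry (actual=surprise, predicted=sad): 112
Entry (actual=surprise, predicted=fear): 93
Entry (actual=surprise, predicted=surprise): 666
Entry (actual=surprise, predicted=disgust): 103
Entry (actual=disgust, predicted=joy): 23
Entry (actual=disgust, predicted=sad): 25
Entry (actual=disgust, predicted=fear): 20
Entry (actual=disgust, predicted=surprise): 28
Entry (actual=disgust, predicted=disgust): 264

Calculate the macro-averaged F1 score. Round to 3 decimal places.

0.681

Per-class F1 score (2·TP/(2·TP+FP+FN)):
  joy: TP=633, FP=35+33+117+23=208, FN=30+32+20+33=115 → 1266/1589 = 0.7967
  sad: TP=326, FP=30+27+112+25=194, FN=35+53+50+34=172 → 652/1018 = 0.6405
  fear: TP=253, FP=32+53+93+20=198, FN=33+27+28+26=114 → 506/818 = 0.6186
  surprise: TP=666, FP=20+50+28+28=126, FN=117+112+93+103=425 → 1332/1883 = 0.7074
  disgust: TP=264, FP=33+34+26+103=196, FN=23+25+20+28=96 → 528/820 = 0.6439
Macro-F1 score = mean = (0.7967 + 0.6405 + 0.6186 + 0.7074 + 0.6439) / 5 = 0.681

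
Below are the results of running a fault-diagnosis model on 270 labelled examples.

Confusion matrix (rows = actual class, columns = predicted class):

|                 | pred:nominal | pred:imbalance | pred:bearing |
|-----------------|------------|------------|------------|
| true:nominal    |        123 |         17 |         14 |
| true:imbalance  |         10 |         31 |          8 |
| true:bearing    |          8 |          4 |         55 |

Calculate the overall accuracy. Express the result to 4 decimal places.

0.7741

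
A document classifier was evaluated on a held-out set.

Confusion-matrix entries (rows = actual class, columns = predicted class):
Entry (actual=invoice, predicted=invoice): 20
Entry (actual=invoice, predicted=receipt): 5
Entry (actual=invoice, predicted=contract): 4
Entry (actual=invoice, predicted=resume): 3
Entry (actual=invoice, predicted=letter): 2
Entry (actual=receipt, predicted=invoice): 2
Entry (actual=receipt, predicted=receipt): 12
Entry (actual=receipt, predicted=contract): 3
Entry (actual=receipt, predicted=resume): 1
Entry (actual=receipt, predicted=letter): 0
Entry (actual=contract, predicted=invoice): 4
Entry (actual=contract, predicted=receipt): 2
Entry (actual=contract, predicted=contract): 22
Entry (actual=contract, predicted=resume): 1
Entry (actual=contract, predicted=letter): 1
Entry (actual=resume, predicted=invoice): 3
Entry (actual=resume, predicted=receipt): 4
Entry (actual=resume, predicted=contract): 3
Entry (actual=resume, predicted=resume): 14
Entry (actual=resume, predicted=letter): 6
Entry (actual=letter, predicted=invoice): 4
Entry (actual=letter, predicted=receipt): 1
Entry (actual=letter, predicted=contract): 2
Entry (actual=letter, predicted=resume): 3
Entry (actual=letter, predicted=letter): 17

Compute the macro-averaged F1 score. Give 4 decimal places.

Per-class F1 score (2·TP/(2·TP+FP+FN)):
  invoice: TP=20, FP=2+4+3+4=13, FN=5+4+3+2=14 → 40/67 = 0.59701
  receipt: TP=12, FP=5+2+4+1=12, FN=2+3+1+0=6 → 24/42 = 0.57143
  contract: TP=22, FP=4+3+3+2=12, FN=4+2+1+1=8 → 44/64 = 0.68750
  resume: TP=14, FP=3+1+1+3=8, FN=3+4+3+6=16 → 28/52 = 0.53846
  letter: TP=17, FP=2+0+1+6=9, FN=4+1+2+3=10 → 34/53 = 0.64151
Macro-F1 score = mean = (0.59701 + 0.57143 + 0.68750 + 0.53846 + 0.64151) / 5 = 0.6072

0.6072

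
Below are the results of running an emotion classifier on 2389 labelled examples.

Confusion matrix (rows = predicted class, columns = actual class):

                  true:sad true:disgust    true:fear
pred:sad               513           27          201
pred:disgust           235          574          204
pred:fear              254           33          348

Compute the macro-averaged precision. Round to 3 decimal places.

0.602

Per-class precision (TP/(TP+FP)):
  sad: TP=513, FP=27+201=228 → 513/741 = 0.6923
  disgust: TP=574, FP=235+204=439 → 574/1013 = 0.5666
  fear: TP=348, FP=254+33=287 → 348/635 = 0.5480
Macro-precision = mean = (0.6923 + 0.5666 + 0.5480) / 3 = 0.602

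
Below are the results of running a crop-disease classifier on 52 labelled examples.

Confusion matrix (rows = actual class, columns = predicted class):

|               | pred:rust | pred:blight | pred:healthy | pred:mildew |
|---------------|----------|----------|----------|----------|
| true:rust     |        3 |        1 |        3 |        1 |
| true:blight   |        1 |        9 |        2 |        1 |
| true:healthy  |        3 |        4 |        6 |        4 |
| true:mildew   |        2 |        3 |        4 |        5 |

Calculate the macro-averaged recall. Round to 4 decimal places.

0.4443

Per-class recall (TP/(TP+FN)):
  rust: TP=3, FN=1+3+1=5 → 3/8 = 0.37500
  blight: TP=9, FN=1+2+1=4 → 9/13 = 0.69231
  healthy: TP=6, FN=3+4+4=11 → 6/17 = 0.35294
  mildew: TP=5, FN=2+3+4=9 → 5/14 = 0.35714
Macro-recall = mean = (0.37500 + 0.69231 + 0.35294 + 0.35714) / 4 = 0.4443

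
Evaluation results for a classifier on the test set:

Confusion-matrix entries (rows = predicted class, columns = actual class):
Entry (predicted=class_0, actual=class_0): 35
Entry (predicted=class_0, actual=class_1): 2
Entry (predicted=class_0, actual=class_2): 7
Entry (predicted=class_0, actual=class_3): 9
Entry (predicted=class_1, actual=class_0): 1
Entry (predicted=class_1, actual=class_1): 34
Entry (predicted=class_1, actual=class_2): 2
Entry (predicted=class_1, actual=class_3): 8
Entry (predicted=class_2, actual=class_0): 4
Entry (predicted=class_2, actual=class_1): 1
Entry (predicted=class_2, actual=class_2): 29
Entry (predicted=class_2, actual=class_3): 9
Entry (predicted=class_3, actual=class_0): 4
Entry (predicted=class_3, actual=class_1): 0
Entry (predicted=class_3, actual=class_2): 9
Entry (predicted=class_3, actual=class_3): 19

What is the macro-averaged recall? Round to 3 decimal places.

Per-class recall (TP/(TP+FN)):
  class_0: TP=35, FN=1+4+4=9 → 35/44 = 0.7955
  class_1: TP=34, FN=2+1+0=3 → 34/37 = 0.9189
  class_2: TP=29, FN=7+2+9=18 → 29/47 = 0.6170
  class_3: TP=19, FN=9+8+9=26 → 19/45 = 0.4222
Macro-recall = mean = (0.7955 + 0.9189 + 0.6170 + 0.4222) / 4 = 0.688

0.688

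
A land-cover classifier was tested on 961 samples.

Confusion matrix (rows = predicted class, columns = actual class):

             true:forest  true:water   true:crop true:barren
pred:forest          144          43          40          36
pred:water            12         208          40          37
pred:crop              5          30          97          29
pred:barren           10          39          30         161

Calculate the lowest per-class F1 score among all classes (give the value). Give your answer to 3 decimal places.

0.527

Per-class F1 score (2·TP/(2·TP+FP+FN)):
  forest: TP=144, FP=43+40+36=119, FN=12+5+10=27 → 288/434 = 0.6636
  water: TP=208, FP=12+40+37=89, FN=43+30+39=112 → 416/617 = 0.6742
  crop: TP=97, FP=5+30+29=64, FN=40+40+30=110 → 194/368 = 0.5272
  barren: TP=161, FP=10+39+30=79, FN=36+37+29=102 → 322/503 = 0.6402
Lowest is class 'crop' with F1 score = 0.527.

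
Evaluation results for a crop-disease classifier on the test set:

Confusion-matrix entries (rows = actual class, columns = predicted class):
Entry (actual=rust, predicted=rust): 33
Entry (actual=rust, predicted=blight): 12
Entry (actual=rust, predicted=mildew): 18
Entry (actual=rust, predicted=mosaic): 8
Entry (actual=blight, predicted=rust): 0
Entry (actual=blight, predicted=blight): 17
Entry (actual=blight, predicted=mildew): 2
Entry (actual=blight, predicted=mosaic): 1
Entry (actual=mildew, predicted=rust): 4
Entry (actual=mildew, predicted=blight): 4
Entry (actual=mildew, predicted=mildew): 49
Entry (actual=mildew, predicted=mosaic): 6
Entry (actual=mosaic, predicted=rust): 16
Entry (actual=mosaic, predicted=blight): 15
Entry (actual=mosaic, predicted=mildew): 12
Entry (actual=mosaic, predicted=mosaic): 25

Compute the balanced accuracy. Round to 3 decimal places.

0.615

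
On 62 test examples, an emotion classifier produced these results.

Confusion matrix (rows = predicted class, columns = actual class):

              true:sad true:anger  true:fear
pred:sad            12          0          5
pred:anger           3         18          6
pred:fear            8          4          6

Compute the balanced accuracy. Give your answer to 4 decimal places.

0.5643

Balanced accuracy = mean of per-class recall.
  sad: recall = 12/23 = 0.52174
  anger: recall = 18/22 = 0.81818
  fear: recall = 6/17 = 0.35294
Mean = (0.52174 + 0.81818 + 0.35294) / 3 = 0.5643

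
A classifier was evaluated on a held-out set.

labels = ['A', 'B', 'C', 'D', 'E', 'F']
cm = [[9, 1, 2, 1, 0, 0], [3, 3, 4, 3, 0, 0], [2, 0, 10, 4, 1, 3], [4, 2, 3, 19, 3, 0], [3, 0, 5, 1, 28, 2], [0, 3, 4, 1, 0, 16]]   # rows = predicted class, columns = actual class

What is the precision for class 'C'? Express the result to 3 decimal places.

precision = TP/(TP+FP).
C: TP=10, FP=2+0+4+1+3=10 → 10/20 = 0.5000

0.500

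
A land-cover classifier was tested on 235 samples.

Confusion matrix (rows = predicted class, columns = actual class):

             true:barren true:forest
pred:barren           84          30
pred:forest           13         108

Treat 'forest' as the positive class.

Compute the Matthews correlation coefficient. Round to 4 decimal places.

0.6389

MCC = (TP·TN − FP·FN) / √((TP+FP)(TP+FN)(TN+FP)(TN+FN))
Numerator = 108·84 − 13·30 = 8682
Denominator = √(121·138·97·114) = √184646484 = 13588.4688
MCC = 8682 / 13588.4688 = 0.6389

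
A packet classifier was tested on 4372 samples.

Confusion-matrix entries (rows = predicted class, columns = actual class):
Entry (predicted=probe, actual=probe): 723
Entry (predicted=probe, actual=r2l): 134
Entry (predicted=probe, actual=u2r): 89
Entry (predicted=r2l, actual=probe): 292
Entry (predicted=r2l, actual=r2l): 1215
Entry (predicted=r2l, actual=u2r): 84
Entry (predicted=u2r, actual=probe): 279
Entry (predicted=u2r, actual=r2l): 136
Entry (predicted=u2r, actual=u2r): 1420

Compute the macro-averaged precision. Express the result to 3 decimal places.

0.767

Per-class precision (TP/(TP+FP)):
  probe: TP=723, FP=134+89=223 → 723/946 = 0.7643
  r2l: TP=1215, FP=292+84=376 → 1215/1591 = 0.7637
  u2r: TP=1420, FP=279+136=415 → 1420/1835 = 0.7738
Macro-precision = mean = (0.7643 + 0.7637 + 0.7738) / 3 = 0.767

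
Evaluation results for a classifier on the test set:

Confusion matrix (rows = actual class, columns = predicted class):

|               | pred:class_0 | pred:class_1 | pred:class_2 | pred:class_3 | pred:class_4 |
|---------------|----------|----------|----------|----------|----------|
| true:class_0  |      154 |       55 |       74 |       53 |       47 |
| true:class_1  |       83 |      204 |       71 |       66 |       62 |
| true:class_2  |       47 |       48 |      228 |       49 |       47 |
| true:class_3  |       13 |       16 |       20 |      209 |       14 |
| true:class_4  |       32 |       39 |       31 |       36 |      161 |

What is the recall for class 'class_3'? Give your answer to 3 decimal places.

0.768

One-vs-rest for 'class_3': TP = diagonal; FP = other classes predicted 'class_3'; FN = 'class_3' predicted as other.
recall = TP/(TP+FN).
class_3: TP=209, FN=13+16+20+14=63 → 209/272 = 0.7684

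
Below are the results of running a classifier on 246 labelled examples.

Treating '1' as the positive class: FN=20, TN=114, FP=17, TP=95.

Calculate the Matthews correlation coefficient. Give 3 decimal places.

MCC = (TP·TN − FP·FN) / √((TP+FP)(TP+FN)(TN+FP)(TN+FN))
Numerator = 95·114 − 17·20 = 10490
Denominator = √(112·115·131·134) = √226095520 = 15036.4730
MCC = 10490 / 15036.4730 = 0.698

0.698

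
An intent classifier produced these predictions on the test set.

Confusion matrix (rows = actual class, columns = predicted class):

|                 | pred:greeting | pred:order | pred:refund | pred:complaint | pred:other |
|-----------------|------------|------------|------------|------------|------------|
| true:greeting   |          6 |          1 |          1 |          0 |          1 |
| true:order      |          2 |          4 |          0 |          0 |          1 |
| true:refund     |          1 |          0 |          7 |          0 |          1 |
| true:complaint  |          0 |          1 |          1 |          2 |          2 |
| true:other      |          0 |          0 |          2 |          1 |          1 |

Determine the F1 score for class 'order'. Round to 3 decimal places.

Take TP from the diagonal, FP from the rest of the 'order' prediction marginal, FN from the rest of the 'order' actual marginal.
F1 score = 2·TP/(2·TP+FP+FN).
order: TP=4, FP=1+0+1+0=2, FN=2+0+0+1=3 → 8/13 = 0.6154

0.615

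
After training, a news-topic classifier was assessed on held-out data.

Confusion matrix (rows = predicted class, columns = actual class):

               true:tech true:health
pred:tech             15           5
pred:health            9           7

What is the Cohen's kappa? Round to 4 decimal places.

Observed agreement pₒ = trace/N = 22/36 = 0.61111
Expected agreement pₑ = Σ (rowᵢ·colᵢ)/N² = (24·20 + 12·16)/36² = 0.51852
κ = (pₒ − pₑ)/(1 − pₑ) = (0.61111 − 0.51852)/(1 − 0.51852) = 0.1923

0.1923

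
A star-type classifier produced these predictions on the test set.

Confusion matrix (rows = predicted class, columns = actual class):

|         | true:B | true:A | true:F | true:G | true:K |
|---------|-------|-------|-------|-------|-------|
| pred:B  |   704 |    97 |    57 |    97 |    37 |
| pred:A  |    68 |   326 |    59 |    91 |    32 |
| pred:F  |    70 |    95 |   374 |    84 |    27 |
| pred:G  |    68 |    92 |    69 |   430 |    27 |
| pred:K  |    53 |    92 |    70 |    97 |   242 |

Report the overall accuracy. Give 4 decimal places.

0.6003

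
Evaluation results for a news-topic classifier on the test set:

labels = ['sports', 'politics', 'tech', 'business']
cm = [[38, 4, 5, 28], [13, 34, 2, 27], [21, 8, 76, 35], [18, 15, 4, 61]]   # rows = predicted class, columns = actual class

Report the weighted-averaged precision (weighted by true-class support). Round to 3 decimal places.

Per-class precision (TP/(TP+FP)):
  sports: TP=38, FP=4+5+28=37 → 38/75 = 0.5067
  politics: TP=34, FP=13+2+27=42 → 34/76 = 0.4474
  tech: TP=76, FP=21+8+35=64 → 76/140 = 0.5429
  business: TP=61, FP=18+15+4=37 → 61/98 = 0.6224
Weighted-precision = Σ (supportᵢ/N)·precisionᵢ with N=389: (90/389)·0.5067 + (61/389)·0.4474 + (87/389)·0.5429 + (151/389)·0.6224 = 0.550

0.550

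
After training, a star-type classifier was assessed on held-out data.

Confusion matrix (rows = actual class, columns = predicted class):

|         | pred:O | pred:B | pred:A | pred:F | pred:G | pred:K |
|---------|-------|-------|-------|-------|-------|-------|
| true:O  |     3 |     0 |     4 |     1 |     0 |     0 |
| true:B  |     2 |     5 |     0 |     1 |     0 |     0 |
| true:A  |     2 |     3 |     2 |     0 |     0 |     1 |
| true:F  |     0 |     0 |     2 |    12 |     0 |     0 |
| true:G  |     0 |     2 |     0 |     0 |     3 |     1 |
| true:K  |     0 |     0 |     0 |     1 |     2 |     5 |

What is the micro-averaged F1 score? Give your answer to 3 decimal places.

Micro-averaging pools counts across classes: ΣTP=30, ΣFP=22, ΣFN=22.
Micro-F1 score = 2·TP/(2·TP+FP+FN) on pooled counts = 0.577 (equals overall accuracy in single-label multiclass).

0.577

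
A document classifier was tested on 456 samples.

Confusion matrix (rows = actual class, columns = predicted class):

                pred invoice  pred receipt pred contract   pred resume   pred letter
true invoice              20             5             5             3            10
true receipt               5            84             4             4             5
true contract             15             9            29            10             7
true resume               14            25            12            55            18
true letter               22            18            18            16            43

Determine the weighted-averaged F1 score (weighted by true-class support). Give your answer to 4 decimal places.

Per-class F1 score (2·TP/(2·TP+FP+FN)):
  invoice: TP=20, FP=5+15+14+22=56, FN=5+5+3+10=23 → 40/119 = 0.33613
  receipt: TP=84, FP=5+9+25+18=57, FN=5+4+4+5=18 → 168/243 = 0.69136
  contract: TP=29, FP=5+4+12+18=39, FN=15+9+10+7=41 → 58/138 = 0.42029
  resume: TP=55, FP=3+4+10+16=33, FN=14+25+12+18=69 → 110/212 = 0.51887
  letter: TP=43, FP=10+5+7+18=40, FN=22+18+18+16=74 → 86/200 = 0.43000
Weighted-F1 score = Σ (supportᵢ/N)·F1 scoreᵢ with N=456: (43/456)·0.33613 + (102/456)·0.69136 + (70/456)·0.42029 + (124/456)·0.51887 + (117/456)·0.43000 = 0.5023

0.5023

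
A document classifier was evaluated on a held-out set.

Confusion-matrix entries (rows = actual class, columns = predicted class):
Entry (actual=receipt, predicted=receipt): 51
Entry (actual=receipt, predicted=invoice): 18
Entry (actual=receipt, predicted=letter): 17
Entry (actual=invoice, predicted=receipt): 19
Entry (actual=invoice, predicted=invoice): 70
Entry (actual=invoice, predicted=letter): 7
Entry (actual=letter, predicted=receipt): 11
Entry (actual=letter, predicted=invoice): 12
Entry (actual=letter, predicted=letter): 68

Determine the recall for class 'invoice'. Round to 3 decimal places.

0.729

One-vs-rest for 'invoice': TP = diagonal; FP = other classes predicted 'invoice'; FN = 'invoice' predicted as other.
recall = TP/(TP+FN).
invoice: TP=70, FN=19+7=26 → 70/96 = 0.7292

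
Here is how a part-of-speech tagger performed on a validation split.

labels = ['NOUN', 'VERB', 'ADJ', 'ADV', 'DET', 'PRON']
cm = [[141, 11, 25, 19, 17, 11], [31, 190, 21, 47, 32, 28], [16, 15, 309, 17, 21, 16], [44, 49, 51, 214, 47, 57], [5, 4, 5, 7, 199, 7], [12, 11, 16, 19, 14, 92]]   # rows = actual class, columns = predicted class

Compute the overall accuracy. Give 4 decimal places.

Accuracy = trace / total = (141+190+309+214+199+92=1145) / 1820 = 1145/1820 = 0.6291

0.6291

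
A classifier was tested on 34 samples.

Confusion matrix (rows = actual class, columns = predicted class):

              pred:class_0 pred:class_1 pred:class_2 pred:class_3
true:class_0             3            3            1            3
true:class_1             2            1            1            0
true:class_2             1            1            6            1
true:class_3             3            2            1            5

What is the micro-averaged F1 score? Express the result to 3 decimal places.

Micro-averaging pools counts across classes: ΣTP=15, ΣFP=19, ΣFN=19.
Micro-F1 score = 2·TP/(2·TP+FP+FN) on pooled counts = 0.441 (equals overall accuracy in single-label multiclass).

0.441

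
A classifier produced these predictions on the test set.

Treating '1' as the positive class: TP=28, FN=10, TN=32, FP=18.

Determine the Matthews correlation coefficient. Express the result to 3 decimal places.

0.374

MCC = (TP·TN − FP·FN) / √((TP+FP)(TP+FN)(TN+FP)(TN+FN))
Numerator = 28·32 − 18·10 = 716
Denominator = √(46·38·50·42) = √3670800 = 1915.9332
MCC = 716 / 1915.9332 = 0.374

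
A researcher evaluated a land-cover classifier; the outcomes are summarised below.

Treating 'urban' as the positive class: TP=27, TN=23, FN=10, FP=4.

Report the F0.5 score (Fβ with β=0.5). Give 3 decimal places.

0.839

Fβ = (1+β²)·TP / ((1+β²)·TP + β²·FN + FP), with β²=1/4
= 1.25·27 / (1.25·27 + 0.25·10 + 4) = 0.839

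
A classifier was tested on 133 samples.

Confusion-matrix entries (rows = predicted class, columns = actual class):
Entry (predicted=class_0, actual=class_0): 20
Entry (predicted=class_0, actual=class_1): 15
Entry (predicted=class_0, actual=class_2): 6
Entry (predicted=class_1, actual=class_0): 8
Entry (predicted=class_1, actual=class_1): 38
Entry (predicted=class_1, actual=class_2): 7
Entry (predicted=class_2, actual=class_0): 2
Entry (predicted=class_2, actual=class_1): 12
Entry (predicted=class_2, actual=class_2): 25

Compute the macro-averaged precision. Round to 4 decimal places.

Per-class precision (TP/(TP+FP)):
  class_0: TP=20, FP=15+6=21 → 20/41 = 0.48780
  class_1: TP=38, FP=8+7=15 → 38/53 = 0.71698
  class_2: TP=25, FP=2+12=14 → 25/39 = 0.64103
Macro-precision = mean = (0.48780 + 0.71698 + 0.64103) / 3 = 0.6153

0.6153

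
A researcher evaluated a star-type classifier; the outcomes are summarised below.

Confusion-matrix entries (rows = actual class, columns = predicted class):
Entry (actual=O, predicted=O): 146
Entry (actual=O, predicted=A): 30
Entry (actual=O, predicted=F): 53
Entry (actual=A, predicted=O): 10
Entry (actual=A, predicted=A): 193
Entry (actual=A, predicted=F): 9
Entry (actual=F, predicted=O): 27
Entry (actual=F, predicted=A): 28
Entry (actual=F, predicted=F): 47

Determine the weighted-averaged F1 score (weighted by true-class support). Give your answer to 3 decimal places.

0.708

Per-class F1 score (2·TP/(2·TP+FP+FN)):
  O: TP=146, FP=10+27=37, FN=30+53=83 → 292/412 = 0.7087
  A: TP=193, FP=30+28=58, FN=10+9=19 → 386/463 = 0.8337
  F: TP=47, FP=53+9=62, FN=27+28=55 → 94/211 = 0.4455
Weighted-F1 score = Σ (supportᵢ/N)·F1 scoreᵢ with N=543: (229/543)·0.7087 + (212/543)·0.8337 + (102/543)·0.4455 = 0.708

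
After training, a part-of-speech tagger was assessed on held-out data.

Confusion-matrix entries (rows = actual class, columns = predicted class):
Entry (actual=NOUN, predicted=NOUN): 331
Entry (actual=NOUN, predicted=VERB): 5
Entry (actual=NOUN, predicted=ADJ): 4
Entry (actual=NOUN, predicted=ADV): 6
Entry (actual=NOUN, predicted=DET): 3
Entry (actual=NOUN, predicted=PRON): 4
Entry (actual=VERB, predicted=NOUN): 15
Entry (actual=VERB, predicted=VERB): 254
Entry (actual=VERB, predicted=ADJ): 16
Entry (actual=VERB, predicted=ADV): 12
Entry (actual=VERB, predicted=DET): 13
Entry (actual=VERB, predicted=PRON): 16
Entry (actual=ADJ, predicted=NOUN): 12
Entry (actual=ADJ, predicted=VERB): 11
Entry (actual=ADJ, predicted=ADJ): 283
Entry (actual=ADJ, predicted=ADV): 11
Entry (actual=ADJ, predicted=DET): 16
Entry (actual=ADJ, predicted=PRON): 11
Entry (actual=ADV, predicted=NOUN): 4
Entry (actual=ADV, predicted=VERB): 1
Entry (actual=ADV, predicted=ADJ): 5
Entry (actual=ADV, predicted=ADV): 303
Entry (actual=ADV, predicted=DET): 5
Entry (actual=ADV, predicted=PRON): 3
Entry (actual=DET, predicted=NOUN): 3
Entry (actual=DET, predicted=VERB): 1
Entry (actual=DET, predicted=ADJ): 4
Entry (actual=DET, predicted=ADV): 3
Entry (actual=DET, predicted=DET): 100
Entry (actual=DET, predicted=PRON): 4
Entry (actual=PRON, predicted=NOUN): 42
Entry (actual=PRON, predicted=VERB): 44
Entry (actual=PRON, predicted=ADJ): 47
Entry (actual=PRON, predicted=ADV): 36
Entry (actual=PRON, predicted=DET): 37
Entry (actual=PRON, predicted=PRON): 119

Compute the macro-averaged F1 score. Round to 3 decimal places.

0.755

Per-class F1 score (2·TP/(2·TP+FP+FN)):
  NOUN: TP=331, FP=15+12+4+3+42=76, FN=5+4+6+3+4=22 → 662/760 = 0.8711
  VERB: TP=254, FP=5+11+1+1+44=62, FN=15+16+12+13+16=72 → 508/642 = 0.7913
  ADJ: TP=283, FP=4+16+5+4+47=76, FN=12+11+11+16+11=61 → 566/703 = 0.8051
  ADV: TP=303, FP=6+12+11+3+36=68, FN=4+1+5+5+3=18 → 606/692 = 0.8757
  DET: TP=100, FP=3+13+16+5+37=74, FN=3+1+4+3+4=15 → 200/289 = 0.6920
  PRON: TP=119, FP=4+16+11+3+4=38, FN=42+44+47+36+37=206 → 238/482 = 0.4938
Macro-F1 score = mean = (0.8711 + 0.7913 + 0.8051 + 0.8757 + 0.6920 + 0.4938) / 6 = 0.755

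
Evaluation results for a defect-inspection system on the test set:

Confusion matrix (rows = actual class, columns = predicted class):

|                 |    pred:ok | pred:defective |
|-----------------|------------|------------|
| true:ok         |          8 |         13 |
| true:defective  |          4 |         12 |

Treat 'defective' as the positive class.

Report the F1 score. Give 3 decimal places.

Precision = TP/(TP+FP) = 12/25 = 0.4800
Recall = TP/(TP+FN) = 12/16 = 0.7500
F1 = 2·TP/(2·TP+FP+FN) = 24/41 = 0.585

0.585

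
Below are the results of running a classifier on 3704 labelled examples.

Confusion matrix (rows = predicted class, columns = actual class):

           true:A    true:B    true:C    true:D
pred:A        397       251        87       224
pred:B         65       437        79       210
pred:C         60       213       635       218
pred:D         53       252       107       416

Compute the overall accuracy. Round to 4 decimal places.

0.5089

Accuracy = trace / total = (397+437+635+416=1885) / 3704 = 1885/3704 = 0.5089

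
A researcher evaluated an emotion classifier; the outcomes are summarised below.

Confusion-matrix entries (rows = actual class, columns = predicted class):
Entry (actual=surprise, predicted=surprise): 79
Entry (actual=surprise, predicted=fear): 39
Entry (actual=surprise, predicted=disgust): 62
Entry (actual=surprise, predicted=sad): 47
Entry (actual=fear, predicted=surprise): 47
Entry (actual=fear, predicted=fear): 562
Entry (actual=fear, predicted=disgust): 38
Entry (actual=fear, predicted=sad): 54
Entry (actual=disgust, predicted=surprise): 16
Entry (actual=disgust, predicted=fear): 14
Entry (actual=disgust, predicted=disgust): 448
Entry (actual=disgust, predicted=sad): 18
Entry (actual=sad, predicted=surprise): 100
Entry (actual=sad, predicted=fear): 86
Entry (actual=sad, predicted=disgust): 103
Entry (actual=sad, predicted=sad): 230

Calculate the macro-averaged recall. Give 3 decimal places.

0.624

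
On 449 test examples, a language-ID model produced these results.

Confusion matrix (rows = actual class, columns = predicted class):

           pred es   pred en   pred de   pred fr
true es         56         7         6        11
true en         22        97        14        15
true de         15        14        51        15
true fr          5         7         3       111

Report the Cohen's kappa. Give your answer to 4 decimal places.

Observed agreement pₒ = trace/N = 315/449 = 0.70156
Expected agreement pₑ = Σ (rowᵢ·colᵢ)/N² = (80·98 + 148·125 + 95·74 + 126·152)/449² = 0.26052
κ = (pₒ − pₑ)/(1 − pₑ) = (0.70156 − 0.26052)/(1 − 0.26052) = 0.5964

0.5964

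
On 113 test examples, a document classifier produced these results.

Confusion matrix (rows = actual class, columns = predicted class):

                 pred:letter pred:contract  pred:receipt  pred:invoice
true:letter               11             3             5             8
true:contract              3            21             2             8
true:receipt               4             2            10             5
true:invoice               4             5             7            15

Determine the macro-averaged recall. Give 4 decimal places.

Per-class recall (TP/(TP+FN)):
  letter: TP=11, FN=3+5+8=16 → 11/27 = 0.40741
  contract: TP=21, FN=3+2+8=13 → 21/34 = 0.61765
  receipt: TP=10, FN=4+2+5=11 → 10/21 = 0.47619
  invoice: TP=15, FN=4+5+7=16 → 15/31 = 0.48387
Macro-recall = mean = (0.40741 + 0.61765 + 0.47619 + 0.48387) / 4 = 0.4963

0.4963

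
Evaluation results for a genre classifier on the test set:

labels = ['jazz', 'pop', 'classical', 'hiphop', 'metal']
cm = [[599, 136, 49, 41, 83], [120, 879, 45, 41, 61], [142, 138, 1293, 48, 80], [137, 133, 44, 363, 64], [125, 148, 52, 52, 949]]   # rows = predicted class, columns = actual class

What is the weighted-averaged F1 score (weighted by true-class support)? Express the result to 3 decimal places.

0.699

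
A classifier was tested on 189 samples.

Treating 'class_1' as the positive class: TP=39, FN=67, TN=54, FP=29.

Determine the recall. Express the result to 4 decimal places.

Recall = TP/(TP+FN) = 39/(39+67) = 39/106 = 0.3679

0.3679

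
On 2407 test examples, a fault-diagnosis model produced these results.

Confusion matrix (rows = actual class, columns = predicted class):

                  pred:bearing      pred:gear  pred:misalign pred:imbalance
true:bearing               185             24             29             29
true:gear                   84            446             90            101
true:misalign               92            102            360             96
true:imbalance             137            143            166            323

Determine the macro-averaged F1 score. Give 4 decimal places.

0.5377

Per-class F1 score (2·TP/(2·TP+FP+FN)):
  bearing: TP=185, FP=84+92+137=313, FN=24+29+29=82 → 370/765 = 0.48366
  gear: TP=446, FP=24+102+143=269, FN=84+90+101=275 → 892/1436 = 0.62117
  misalign: TP=360, FP=29+90+166=285, FN=92+102+96=290 → 720/1295 = 0.55598
  imbalance: TP=323, FP=29+101+96=226, FN=137+143+166=446 → 646/1318 = 0.49014
Macro-F1 score = mean = (0.48366 + 0.62117 + 0.55598 + 0.49014) / 4 = 0.5377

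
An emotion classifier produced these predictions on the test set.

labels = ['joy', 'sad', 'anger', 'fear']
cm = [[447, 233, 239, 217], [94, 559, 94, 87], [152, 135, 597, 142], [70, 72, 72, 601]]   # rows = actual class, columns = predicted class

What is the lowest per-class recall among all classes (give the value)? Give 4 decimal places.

0.3935

Per-class recall (TP/(TP+FN)):
  joy: TP=447, FN=233+239+217=689 → 447/1136 = 0.39349
  sad: TP=559, FN=94+94+87=275 → 559/834 = 0.67026
  anger: TP=597, FN=152+135+142=429 → 597/1026 = 0.58187
  fear: TP=601, FN=70+72+72=214 → 601/815 = 0.73742
Lowest is class 'joy' with recall = 0.3935.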